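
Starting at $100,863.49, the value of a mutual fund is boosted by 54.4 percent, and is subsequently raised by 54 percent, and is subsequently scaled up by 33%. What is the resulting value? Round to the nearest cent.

Each change multiplies by a factor: 1.544 × 1.54 × 1.33 = 3.1624208.
$100,863.49 × 3.1624208 = $318972.798736592 ≈ $318,972.80.

$318,972.80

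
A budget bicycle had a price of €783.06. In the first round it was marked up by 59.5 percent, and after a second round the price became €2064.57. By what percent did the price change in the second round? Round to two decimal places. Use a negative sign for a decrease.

65.30%

After the first round: €783.06 × 1.595 = €1248.9807.
Second-round multiplier: €2064.57 ÷ €1248.9807 ≈ 1.653004.
That is a change of 65.30%.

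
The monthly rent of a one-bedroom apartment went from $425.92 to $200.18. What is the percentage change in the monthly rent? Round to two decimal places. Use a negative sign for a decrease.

Change: $200.18 − $425.92 = -$225.74.
Relative to the original: -$225.74 ÷ $425.92 ≈ -53.00%.

-53.00%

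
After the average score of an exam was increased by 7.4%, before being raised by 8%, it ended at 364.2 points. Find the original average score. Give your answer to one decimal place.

314.0 points

Undoing the 8% increase: 364.2 ÷ 1.08 ≈ 337.222222.
Undoing the 7.4% increase: 337.222222 ÷ 1.074 ≈ 314.0 points.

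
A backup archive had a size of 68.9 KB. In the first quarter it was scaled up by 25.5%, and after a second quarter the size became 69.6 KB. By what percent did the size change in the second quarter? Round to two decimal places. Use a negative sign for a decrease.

After the first quarter: 68.9 × 1.255 = 86.4695.
Second-quarter multiplier: 69.6 ÷ 86.4695 ≈ 0.804908.
That is a change of -19.51%.

-19.51%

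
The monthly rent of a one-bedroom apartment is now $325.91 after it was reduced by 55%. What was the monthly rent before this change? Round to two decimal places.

The overall multiplier applied was 0.45.
So the original monthly rent was $325.91 ÷ 0.45 ≈ $724.24.

$724.24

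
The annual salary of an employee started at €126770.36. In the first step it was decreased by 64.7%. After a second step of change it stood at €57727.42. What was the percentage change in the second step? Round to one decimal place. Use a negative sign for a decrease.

29.0%

After the first step: €126770.36 × 0.353 = €44749.93708.
Second-step multiplier: €57727.42 ÷ €44749.93708 ≈ 1.29.
That is a change of 29.0%.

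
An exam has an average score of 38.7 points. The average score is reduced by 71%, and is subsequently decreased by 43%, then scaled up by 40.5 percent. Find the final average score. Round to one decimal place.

Each change multiplies by a factor: 0.29 × 0.57 × 1.405 = 0.2322465.
38.7 × 0.2322465 = 8.98793955 ≈ 9.0.

9.0 points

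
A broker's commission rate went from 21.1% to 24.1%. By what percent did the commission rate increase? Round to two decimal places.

The change is 24.1 − 21.1 = 3.0 percentage points.
Relative to the original 21.1%, that is 3.0 ÷ 21.1 ≈ 14.22%.
So the commission rate rose by 14.22%.

14.22%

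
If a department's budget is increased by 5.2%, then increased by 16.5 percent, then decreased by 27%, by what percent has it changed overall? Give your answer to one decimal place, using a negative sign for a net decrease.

-10.5%

A 5.2% increase multiplies by 1.052.
Then a 16.5% increase: 1.052 × 1.165 = 1.22558.
Then a 27% decrease: 1.22558 × 0.73 = 0.8946734.
Overall factor 0.8946734, i.e. -10.5%.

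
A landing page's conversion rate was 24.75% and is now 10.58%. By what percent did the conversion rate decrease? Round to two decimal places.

57.25%

The change is 10.58 − 24.75 = -14.17 percentage points.
Relative to the original 24.75%, that is -14.17 ÷ 24.75 ≈ -57.25%.
So the conversion rate fell by 57.25%.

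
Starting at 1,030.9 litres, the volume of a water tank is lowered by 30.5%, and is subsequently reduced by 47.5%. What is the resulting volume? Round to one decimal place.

Each change multiplies by a factor: 0.695 × 0.525 = 0.364875.
1,030.9 × 0.364875 = 376.1496375 ≈ 376.1.

376.1 litres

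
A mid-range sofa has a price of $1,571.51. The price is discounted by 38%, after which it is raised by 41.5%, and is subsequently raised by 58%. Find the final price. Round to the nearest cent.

$2,178.32

Each change multiplies by a factor: 0.62 × 1.415 × 1.58 = 1.386134.
$1,571.51 × 1.386134 = $2178.32344234 ≈ $2,178.32.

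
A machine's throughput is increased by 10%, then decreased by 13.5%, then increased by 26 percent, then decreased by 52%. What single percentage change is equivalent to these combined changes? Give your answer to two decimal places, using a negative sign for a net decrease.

The combined multiplier is 1.1 × 0.865 × 1.26 × 0.48 = 0.5754672.
That corresponds to a decrease of 42.45%.

-42.45%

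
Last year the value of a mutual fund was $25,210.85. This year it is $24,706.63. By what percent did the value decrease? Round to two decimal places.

2.00%

Change: $24,706.63 − $25,210.85 = -$504.22.
Relative to the original: -$504.22 ÷ $25,210.85 ≈ -2.00%.
So the value decreased by 2.00%.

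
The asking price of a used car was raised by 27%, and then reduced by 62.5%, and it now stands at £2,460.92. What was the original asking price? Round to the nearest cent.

The overall multiplier applied was 1.27 × 0.375 = 0.47625.
So the original asking price was £2,460.92 ÷ 0.47625 ≈ £5,167.29.

£5,167.29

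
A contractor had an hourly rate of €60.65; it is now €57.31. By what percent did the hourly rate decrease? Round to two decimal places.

Change: €57.31 − €60.65 = -€3.34.
Relative to the original: -€3.34 ÷ €60.65 ≈ -5.51%.
So the hourly rate decreased by 5.51%.

5.51%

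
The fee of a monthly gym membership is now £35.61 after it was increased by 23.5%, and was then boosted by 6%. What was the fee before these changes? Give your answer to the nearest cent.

The overall multiplier applied was 1.235 × 1.06 = 1.3091.
So the original fee was £35.61 ÷ 1.3091 ≈ £27.20.

£27.20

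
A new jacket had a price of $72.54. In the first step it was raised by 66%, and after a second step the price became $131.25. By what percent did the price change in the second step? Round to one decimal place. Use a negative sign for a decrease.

9.0%

After the first step: $72.54 × 1.66 = $120.4164.
Second-step multiplier: $131.25 ÷ $120.4164 ≈ 1.08997.
That is a change of 9.0%.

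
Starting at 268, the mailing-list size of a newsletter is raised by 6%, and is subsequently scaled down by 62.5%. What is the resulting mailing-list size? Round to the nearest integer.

107

Each change multiplies by a factor: 1.06 × 0.375 = 0.3975.
268 × 0.3975 = 106.53 ≈ 107.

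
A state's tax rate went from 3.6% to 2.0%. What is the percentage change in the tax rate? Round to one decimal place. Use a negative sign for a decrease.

The change is 2.0 − 3.6 = -1.6 percentage points.
Relative to the original 3.6%, that is -1.6 ÷ 3.6 ≈ -44.4%.

-44.4%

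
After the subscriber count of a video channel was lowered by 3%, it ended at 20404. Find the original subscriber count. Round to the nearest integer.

The overall multiplier applied was 0.97.
So the original subscriber count was 20404 ÷ 0.97 ≈ 21035.

21035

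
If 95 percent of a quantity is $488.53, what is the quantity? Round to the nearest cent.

$514.24

$488.53 ÷ 0.95 ≈ $514.24.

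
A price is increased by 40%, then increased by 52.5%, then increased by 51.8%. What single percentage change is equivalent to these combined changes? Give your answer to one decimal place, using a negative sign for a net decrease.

224.1%

The combined multiplier is 1.4 × 1.525 × 1.518 = 3.24093.
That corresponds to an increase of 224.1%.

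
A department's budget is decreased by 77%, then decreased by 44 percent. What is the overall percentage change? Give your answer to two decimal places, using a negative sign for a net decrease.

-87.12%

The combined multiplier is 0.23 × 0.56 = 0.1288.
That corresponds to a decrease of 87.12%.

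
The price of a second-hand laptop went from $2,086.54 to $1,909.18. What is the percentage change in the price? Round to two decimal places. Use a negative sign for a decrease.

Change: $1,909.18 − $2,086.54 = -$177.36.
Relative to the original: -$177.36 ÷ $2,086.54 ≈ -8.50%.

-8.50%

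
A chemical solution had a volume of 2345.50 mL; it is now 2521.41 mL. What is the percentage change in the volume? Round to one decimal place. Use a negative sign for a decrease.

Change: 2521.41 − 2345.50 = 175.91.
Relative to the original: 175.91 ÷ 2345.50 ≈ 7.5%.

7.5%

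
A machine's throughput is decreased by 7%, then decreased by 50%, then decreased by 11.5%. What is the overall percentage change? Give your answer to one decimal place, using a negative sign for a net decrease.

The combined multiplier is 0.93 × 0.5 × 0.885 = 0.411525.
That corresponds to a decrease of 58.8%.

-58.8%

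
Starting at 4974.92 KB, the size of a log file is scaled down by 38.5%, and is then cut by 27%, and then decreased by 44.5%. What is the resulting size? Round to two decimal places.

Apply the 38.5% decrease: 4974.92 × 0.615 = 3059.5758.
Apply the 27% decrease: 3059.5758 × 0.73 = 2233.490334.
44.5% decrease: 2233.490334 × 0.555 = 1239.58713537 ≈ 1239.59.

1239.59 KB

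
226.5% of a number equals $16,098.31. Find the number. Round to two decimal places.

$16,098.31 ÷ 2.265 ≈ $7,107.42.

$7,107.42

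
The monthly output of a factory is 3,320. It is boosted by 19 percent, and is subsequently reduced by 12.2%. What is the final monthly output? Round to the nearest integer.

Each change multiplies by a factor: 1.19 × 0.878 = 1.04482.
3,320 × 1.04482 = 3468.8024 ≈ 3,469.

3,469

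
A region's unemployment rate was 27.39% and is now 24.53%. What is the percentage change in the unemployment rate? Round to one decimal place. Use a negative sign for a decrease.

-10.4%

The change is 24.53 − 27.39 = -2.86 percentage points.
Relative to the original 27.39%, that is -2.86 ÷ 27.39 ≈ -10.4%.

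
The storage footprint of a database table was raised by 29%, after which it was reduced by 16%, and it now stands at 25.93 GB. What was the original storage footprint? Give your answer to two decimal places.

23.93 GB

The overall multiplier applied was 1.29 × 0.84 = 1.0836.
So the original storage footprint was 25.93 ÷ 1.0836 ≈ 23.93 GB.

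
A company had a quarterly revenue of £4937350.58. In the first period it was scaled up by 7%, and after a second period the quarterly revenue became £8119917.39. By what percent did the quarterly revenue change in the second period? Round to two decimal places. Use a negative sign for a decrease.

53.70%

After the first period: £4937350.58 × 1.07 = £5282965.1206.
Second-period multiplier: £8119917.39 ÷ £5282965.1206 ≈ 1.537.
That is a change of 53.70%.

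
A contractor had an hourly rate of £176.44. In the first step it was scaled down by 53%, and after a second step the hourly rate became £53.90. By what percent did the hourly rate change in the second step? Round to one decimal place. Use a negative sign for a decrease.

After the first step: £176.44 × 0.47 = £82.9268.
Second-step multiplier: £53.90 ÷ £82.9268 ≈ 0.64997.
That is a change of -35.0%.

-35.0%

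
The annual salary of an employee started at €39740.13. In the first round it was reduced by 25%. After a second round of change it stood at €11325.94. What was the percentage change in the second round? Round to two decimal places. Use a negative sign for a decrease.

After the first round: €39740.13 × 0.75 = €29805.0975.
Second-round multiplier: €11325.94 ÷ €29805.0975 ≈ 0.38.
That is a change of -62.00%.

-62.00%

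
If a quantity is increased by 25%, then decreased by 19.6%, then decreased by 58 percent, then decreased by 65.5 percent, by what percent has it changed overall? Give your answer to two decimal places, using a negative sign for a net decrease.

A 25% increase multiplies by 1.25.
Then a 19.6% decrease: 1.25 × 0.804 = 1.005.
Then a 58% decrease: 1.005 × 0.42 = 0.4221.
Then a 65.5% decrease: 0.4221 × 0.345 = 0.1456245.
Overall factor 0.1456245, i.e. -85.44%.

-85.44%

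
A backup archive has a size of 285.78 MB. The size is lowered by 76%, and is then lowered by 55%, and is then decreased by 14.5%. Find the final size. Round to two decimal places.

26.39 MB

76% decrease: 285.78 × 0.24 = 68.5872.
Apply the 55% decrease: 68.5872 × 0.45 = 30.86424.
Apply the 14.5% decrease: 30.86424 × 0.855 = 26.3889252 ≈ 26.39.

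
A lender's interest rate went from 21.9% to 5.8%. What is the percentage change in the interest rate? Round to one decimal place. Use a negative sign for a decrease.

-73.5%

The change is 5.8 − 21.9 = -16.1 percentage points.
Relative to the original 21.9%, that is -16.1 ÷ 21.9 ≈ -73.5%.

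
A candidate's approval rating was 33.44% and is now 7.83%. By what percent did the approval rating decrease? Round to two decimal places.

The change is 7.83 − 33.44 = -25.61 percentage points.
Relative to the original 33.44%, that is -25.61 ÷ 33.44 ≈ -76.58%.
So the approval rating fell by 76.58%.

76.58%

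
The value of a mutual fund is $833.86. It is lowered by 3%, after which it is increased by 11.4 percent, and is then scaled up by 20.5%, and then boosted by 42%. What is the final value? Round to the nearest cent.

After the 3% decrease: $833.86 × 0.97 = $808.8442.
After the 11.4% increase: $808.8442 × 1.114 = $901.0524388.
20.5% increase: $901.0524388 × 1.205 = $1085.768188754.
42% increase: $1085.768188754 × 1.42 = $1541.79082803068 ≈ $1541.79.

$1541.79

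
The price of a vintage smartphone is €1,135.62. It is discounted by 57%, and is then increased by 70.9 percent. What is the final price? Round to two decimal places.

€834.53

57% decrease: €1,135.62 × 0.43 = €488.3166.
Apply the 70.9% increase: €488.3166 × 1.709 = €834.5330694 ≈ €834.53.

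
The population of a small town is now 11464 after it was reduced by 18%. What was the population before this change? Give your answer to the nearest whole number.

13980

The overall multiplier applied was 0.82.
So the original population was 11464 ÷ 0.82 ≈ 13980.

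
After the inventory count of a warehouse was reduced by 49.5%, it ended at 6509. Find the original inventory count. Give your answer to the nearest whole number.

The overall multiplier applied was 0.505.
So the original inventory count was 6509 ÷ 0.505 ≈ 12889.

12889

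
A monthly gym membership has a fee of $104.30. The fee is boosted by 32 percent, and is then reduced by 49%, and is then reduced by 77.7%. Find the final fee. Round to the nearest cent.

After the 32% increase: $104.30 × 1.32 = $137.676.
After the 49% decrease: $137.676 × 0.51 = $70.21476.
After the 77.7% decrease: $70.21476 × 0.223 = $15.65789148 ≈ $15.66.

$15.66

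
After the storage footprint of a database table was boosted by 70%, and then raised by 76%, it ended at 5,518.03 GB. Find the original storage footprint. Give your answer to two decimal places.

1,844.26 GB

Undoing the 76% increase: 5,518.03 ÷ 1.76 ≈ 3135.244318.
Undoing the 70% increase: 3135.244318 ÷ 1.7 ≈ 1,844.26 GB.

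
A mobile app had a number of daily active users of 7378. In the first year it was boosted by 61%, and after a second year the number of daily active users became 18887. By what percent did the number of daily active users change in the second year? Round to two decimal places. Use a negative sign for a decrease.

After the first year: 7378 × 1.61 = 11878.58.
Second-year multiplier: 18887 ÷ 11878.58 ≈ 1.590005.
That is a change of 59.00%.

59.00%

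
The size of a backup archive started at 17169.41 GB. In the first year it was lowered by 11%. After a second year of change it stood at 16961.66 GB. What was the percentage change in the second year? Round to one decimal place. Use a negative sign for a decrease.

11.0%

After the first year: 17169.41 × 0.89 = 15280.7749.
Second-year multiplier: 16961.66 ÷ 15280.7749 ≈ 1.11.
That is a change of 11.0%.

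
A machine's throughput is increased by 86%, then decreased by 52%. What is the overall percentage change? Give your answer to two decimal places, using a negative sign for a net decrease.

-10.72%

The combined multiplier is 1.86 × 0.48 = 0.8928.
That corresponds to a decrease of 10.72%.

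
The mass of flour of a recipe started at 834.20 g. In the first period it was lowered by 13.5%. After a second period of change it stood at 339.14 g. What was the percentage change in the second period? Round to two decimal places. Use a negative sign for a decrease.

After the first period: 834.20 × 0.865 = 721.583.
Second-period multiplier: 339.14 ÷ 721.583 ≈ 0.469994.
That is a change of -53.00%.

-53.00%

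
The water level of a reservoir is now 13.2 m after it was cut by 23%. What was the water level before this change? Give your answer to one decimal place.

The overall multiplier applied was 0.77.
So the original water level was 13.2 ÷ 0.77 ≈ 17.1 m.

17.1 m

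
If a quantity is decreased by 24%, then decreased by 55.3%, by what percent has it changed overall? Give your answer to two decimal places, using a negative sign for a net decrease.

A 24% decrease multiplies by 0.76.
Then a 55.3% decrease: 0.76 × 0.447 = 0.33972.
Overall factor 0.33972, i.e. -66.03%.

-66.03%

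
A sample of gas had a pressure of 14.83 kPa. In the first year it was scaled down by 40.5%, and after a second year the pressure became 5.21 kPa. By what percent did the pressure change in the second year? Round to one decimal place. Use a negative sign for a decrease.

After the first year: 14.83 × 0.595 = 8.82385.
Second-year multiplier: 5.21 ÷ 8.82385 ≈ 0.59045.
That is a change of -41.0%.

-41.0%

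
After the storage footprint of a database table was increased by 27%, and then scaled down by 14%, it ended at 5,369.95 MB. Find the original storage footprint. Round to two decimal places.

The overall multiplier applied was 1.27 × 0.86 = 1.0922.
So the original storage footprint was 5,369.95 ÷ 1.0922 ≈ 4,916.64 MB.

4,916.64 MB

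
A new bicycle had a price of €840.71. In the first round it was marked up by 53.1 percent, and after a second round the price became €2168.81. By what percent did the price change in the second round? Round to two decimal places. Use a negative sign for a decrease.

After the first round: €840.71 × 1.531 = €1287.12701.
Second-round multiplier: €2168.81 ÷ €1287.12701 ≈ 1.685001.
That is a change of 68.50%.

68.50%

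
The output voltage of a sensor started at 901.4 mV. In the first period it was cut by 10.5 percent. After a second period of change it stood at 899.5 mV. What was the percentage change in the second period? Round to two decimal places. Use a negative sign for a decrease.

11.50%

After the first period: 901.4 × 0.895 = 806.753.
Second-period multiplier: 899.5 ÷ 806.753 ≈ 1.114963.
That is a change of 11.50%.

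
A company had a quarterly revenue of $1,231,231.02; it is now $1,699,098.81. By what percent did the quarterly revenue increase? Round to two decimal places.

38.00%

Change: $1,699,098.81 − $1,231,231.02 = $467,867.79.
Relative to the original: $467,867.79 ÷ $1,231,231.02 ≈ 38.00%.
So the quarterly revenue increased by 38.00%.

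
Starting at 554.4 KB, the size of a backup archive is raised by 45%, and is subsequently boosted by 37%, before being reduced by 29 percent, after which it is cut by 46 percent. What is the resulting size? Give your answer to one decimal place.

45% increase: 554.4 × 1.45 = 803.88.
Apply the 37% increase: 803.88 × 1.37 = 1101.3156.
After the 29% decrease: 1101.3156 × 0.71 = 781.934076.
Apply the 46% decrease: 781.934076 × 0.54 = 422.24440104 ≈ 422.2.

422.2 KB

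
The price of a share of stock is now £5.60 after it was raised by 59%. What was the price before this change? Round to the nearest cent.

The overall multiplier applied was 1.59.
So the original price was £5.60 ÷ 1.59 ≈ £3.52.

£3.52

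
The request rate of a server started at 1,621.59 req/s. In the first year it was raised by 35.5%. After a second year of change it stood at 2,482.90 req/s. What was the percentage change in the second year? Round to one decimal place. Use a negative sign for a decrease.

After the first year: 1,621.59 × 1.355 = 2197.25445.
Second-year multiplier: 2,482.90 ÷ 2197.25445 ≈ 1.13.
That is a change of 13.0%.

13.0%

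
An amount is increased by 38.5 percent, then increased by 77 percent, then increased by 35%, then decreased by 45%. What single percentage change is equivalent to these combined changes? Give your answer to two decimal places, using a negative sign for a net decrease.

82.02%

The combined multiplier is 1.385 × 1.77 × 1.35 × 0.55 = 1.820201625.
That corresponds to an increase of 82.02%.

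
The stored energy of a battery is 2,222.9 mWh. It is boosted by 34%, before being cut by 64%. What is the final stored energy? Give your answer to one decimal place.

1,072.3 mWh

Each change multiplies by a factor: 1.34 × 0.36 = 0.4824.
2,222.9 × 0.4824 = 1072.32696 ≈ 1,072.3.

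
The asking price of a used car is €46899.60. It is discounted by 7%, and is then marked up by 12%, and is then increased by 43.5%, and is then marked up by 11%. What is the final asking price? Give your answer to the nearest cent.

Each change multiplies by a factor: 0.93 × 1.12 × 1.435 × 1.11 = 1.65911256.
€46899.60 × 1.65911256 = €77811.715418976 ≈ €77811.72.

€77811.72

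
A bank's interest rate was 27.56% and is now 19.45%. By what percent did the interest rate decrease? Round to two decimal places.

29.43%

The change is 19.45 − 27.56 = -8.11 percentage points.
Relative to the original 27.56%, that is -8.11 ÷ 27.56 ≈ -29.43%.
So the interest rate fell by 29.43%.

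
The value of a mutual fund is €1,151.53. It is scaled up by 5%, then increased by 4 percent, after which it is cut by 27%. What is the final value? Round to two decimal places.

€917.95

Apply the 5% increase: €1,151.53 × 1.05 = €1209.1065.
After the 4% increase: €1209.1065 × 1.04 = €1257.47076.
Apply the 27% decrease: €1257.47076 × 0.73 = €917.9536548 ≈ €917.95.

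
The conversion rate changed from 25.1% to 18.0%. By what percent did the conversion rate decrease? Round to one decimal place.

28.3%

The change is 18.0 − 25.1 = -7.1 percentage points.
Relative to the original 25.1%, that is -7.1 ÷ 25.1 ≈ -28.3%.
So the conversion rate fell by 28.3%.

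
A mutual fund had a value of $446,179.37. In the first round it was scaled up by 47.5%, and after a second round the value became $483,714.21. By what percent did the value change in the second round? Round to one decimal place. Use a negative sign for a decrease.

-26.5%

After the first round: $446,179.37 × 1.475 = $658114.57075.
Second-round multiplier: $483,714.21 ÷ $658114.57075 ≈ 0.735.
That is a change of -26.5%.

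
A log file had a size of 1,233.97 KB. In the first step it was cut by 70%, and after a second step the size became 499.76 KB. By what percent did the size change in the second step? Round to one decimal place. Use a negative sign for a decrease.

After the first step: 1,233.97 × 0.3 = 370.191.
Second-step multiplier: 499.76 ÷ 370.191 ≈ 1.35001.
That is a change of 35.0%.

35.0%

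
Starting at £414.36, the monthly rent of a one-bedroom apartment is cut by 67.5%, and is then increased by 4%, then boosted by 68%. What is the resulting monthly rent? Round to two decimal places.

Apply the 67.5% decrease: £414.36 × 0.325 = £134.667.
After the 4% increase: £134.667 × 1.04 = £140.05368.
Apply the 68% increase: £140.05368 × 1.68 = £235.2901824 ≈ £235.29.

£235.29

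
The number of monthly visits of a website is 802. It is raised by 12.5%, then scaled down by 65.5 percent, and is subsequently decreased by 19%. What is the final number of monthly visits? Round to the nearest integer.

252

Each change multiplies by a factor: 1.125 × 0.345 × 0.81 = 0.31438125.
802 × 0.31438125 = 252.1337625 ≈ 252.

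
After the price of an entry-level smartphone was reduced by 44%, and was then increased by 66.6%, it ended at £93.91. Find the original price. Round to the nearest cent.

£100.66

Undoing the 66.6% increase: £93.91 ÷ 1.666 ≈ £56.368547.
Undoing the 44% decrease: £56.368547 ÷ 0.56 ≈ £100.66.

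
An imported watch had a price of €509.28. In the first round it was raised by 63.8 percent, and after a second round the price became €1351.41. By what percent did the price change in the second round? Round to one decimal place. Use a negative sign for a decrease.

62.0%

After the first round: €509.28 × 1.638 = €834.20064.
Second-round multiplier: €1351.41 ÷ €834.20064 ≈ 1.62001.
That is a change of 62.0%.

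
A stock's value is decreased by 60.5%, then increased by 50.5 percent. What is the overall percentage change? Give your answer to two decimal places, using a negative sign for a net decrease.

The combined multiplier is 0.395 × 1.505 = 0.594475.
That corresponds to a decrease of 40.55%.

-40.55%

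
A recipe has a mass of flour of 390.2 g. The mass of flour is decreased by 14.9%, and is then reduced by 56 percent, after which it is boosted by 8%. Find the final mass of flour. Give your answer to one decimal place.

Each change multiplies by a factor: 0.851 × 0.44 × 1.08 = 0.4043952.
390.2 × 0.4043952 = 157.79500704 ≈ 157.8.

157.8 g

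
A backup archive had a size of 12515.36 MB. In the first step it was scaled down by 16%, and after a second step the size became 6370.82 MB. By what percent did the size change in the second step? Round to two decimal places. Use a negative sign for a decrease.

After the first step: 12515.36 × 0.84 = 10512.9024.
Second-step multiplier: 6370.82 ÷ 10512.9024 ≈ 0.606.
That is a change of -39.40%.

-39.40%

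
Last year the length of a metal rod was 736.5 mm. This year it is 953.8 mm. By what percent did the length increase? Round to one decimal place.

29.5%

Change: 953.8 − 736.5 = 217.3.
Relative to the original: 217.3 ÷ 736.5 ≈ 29.5%.
So the length increased by 29.5%.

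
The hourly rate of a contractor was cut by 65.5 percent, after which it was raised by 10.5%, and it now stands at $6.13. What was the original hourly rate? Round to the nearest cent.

$16.08

The overall multiplier applied was 0.345 × 1.105 = 0.381225.
So the original hourly rate was $6.13 ÷ 0.381225 ≈ $16.08.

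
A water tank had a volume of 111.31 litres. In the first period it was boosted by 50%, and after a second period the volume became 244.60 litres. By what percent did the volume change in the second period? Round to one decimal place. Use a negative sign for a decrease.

46.5%

After the first period: 111.31 × 1.5 = 166.965.
Second-period multiplier: 244.60 ÷ 166.965 ≈ 1.46498.
That is a change of 46.5%.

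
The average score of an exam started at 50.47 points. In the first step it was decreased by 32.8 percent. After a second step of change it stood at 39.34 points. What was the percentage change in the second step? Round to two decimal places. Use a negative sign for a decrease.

After the first step: 50.47 × 0.672 = 33.91584.
Second-step multiplier: 39.34 ÷ 33.91584 ≈ 1.15993.
That is a change of 15.99%.

15.99%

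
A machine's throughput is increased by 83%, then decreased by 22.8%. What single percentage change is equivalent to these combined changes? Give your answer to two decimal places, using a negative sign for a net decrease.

41.28%

The combined multiplier is 1.83 × 0.772 = 1.41276.
That corresponds to an increase of 41.28%.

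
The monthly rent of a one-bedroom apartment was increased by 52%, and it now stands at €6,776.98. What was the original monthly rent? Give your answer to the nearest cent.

The overall multiplier applied was 1.52.
So the original monthly rent was €6,776.98 ÷ 1.52 ≈ €4,458.54.

€4,458.54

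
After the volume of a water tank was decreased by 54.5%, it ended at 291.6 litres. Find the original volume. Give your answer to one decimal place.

640.9 litres

The overall multiplier applied was 0.455.
So the original volume was 291.6 ÷ 0.455 ≈ 640.9 litres.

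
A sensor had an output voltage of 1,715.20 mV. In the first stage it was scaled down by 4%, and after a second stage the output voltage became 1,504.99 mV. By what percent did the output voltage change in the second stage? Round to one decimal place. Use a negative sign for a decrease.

After the first stage: 1,715.20 × 0.96 = 1646.592.
Second-stage multiplier: 1,504.99 ÷ 1646.592 ≈ 0.914.
That is a change of -8.6%.

-8.6%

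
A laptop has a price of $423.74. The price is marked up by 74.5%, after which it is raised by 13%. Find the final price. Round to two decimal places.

74.5% increase: $423.74 × 1.745 = $739.4263.
Apply the 13% increase: $739.4263 × 1.13 = $835.551719 ≈ $835.55.

$835.55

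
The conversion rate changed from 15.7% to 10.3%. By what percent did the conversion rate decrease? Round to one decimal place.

34.4%

The change is 10.3 − 15.7 = -5.4 percentage points.
Relative to the original 15.7%, that is -5.4 ÷ 15.7 ≈ -34.4%.
So the conversion rate fell by 34.4%.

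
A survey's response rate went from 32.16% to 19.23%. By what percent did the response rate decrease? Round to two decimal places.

The change is 19.23 − 32.16 = -12.93 percentage points.
Relative to the original 32.16%, that is -12.93 ÷ 32.16 ≈ -40.21%.
So the response rate fell by 40.21%.

40.21%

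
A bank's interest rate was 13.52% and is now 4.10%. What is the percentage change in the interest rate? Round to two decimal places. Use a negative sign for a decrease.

-69.67%

The change is 4.10 − 13.52 = -9.42 percentage points.
Relative to the original 13.52%, that is -9.42 ÷ 13.52 ≈ -69.67%.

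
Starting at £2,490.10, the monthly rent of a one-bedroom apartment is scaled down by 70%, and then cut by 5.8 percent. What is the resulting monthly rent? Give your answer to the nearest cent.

70% decrease: £2,490.10 × 0.3 = £747.03.
5.8% decrease: £747.03 × 0.942 = £703.70226 ≈ £703.70.

£703.70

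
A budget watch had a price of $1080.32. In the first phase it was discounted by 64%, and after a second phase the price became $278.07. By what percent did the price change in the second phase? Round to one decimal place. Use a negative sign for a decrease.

-28.5%

After the first phase: $1080.32 × 0.36 = $388.9152.
Second-phase multiplier: $278.07 ÷ $388.9152 ≈ 0.71499.
That is a change of -28.5%.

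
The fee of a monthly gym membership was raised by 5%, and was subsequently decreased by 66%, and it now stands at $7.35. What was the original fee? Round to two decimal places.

Undoing the 66% decrease: $7.35 ÷ 0.34 ≈ $21.617647.
Undoing the 5% increase: $21.617647 ÷ 1.05 ≈ $20.59.

$20.59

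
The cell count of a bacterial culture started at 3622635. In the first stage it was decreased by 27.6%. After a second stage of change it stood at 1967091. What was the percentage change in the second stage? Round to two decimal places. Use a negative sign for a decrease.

After the first stage: 3622635 × 0.724 = 2622787.74.
Second-stage multiplier: 1967091 ÷ 2622787.74 ≈ 0.75.
That is a change of -25.00%.

-25.00%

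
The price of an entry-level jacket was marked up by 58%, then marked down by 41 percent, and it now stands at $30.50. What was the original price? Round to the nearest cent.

Undoing the 41% decrease: $30.50 ÷ 0.59 ≈ $51.694915.
Undoing the 58% increase: $51.694915 ÷ 1.58 ≈ $32.72.

$32.72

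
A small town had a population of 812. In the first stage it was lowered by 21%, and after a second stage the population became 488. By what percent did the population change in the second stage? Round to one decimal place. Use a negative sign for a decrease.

After the first stage: 812 × 0.79 = 641.48.
Second-stage multiplier: 488 ÷ 641.48 ≈ 0.76074.
That is a change of -23.9%.

-23.9%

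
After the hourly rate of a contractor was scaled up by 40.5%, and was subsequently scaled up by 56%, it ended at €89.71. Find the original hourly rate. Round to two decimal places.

Undoing the 56% increase: €89.71 ÷ 1.56 ≈ €57.50641.
Undoing the 40.5% increase: €57.50641 ÷ 1.405 ≈ €40.93.

€40.93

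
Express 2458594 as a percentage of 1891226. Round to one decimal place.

2458594 ÷ 1891226 ≈ 130.0%.

130.0%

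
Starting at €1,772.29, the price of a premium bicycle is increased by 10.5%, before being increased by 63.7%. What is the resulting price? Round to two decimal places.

€3,205.87

Each change multiplies by a factor: 1.105 × 1.637 = 1.808885.
€1,772.29 × 1.808885 = €3205.86879665 ≈ €3,205.87.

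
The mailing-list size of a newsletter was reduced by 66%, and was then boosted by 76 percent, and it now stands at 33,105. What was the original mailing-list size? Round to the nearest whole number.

55,323

The overall multiplier applied was 0.34 × 1.76 = 0.5984.
So the original mailing-list size was 33,105 ÷ 0.5984 ≈ 55,323.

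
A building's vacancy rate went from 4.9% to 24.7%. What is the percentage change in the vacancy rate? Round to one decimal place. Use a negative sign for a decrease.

404.1%

The change is 24.7 − 4.9 = 19.8 percentage points.
Relative to the original 4.9%, that is 19.8 ÷ 4.9 ≈ 404.1%.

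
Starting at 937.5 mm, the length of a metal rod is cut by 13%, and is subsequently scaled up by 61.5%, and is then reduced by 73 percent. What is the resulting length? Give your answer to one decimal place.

Apply the 13% decrease: 937.5 × 0.87 = 815.625.
After the 61.5% increase: 815.625 × 1.615 = 1317.234375.
After the 73% decrease: 1317.234375 × 0.27 = 355.65328125 ≈ 355.7.

355.7 mm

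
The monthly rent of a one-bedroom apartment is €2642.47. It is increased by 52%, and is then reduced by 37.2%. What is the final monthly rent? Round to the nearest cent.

€2522.40

Apply the 52% increase: €2642.47 × 1.52 = €4016.5544.
Apply the 37.2% decrease: €4016.5544 × 0.628 = €2522.3961632 ≈ €2522.40.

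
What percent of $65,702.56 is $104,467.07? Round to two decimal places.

$104,467.07 ÷ $65,702.56 ≈ 159.00%.

159.00%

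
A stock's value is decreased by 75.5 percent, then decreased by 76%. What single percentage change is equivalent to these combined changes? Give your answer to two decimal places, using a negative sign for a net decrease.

A 75.5% decrease multiplies by 0.245.
Then a 76% decrease: 0.245 × 0.24 = 0.0588.
Overall factor 0.0588, i.e. -94.12%.

-94.12%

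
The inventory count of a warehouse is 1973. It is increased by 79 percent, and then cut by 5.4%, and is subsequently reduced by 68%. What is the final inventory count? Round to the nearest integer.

Each change multiplies by a factor: 1.79 × 0.946 × 0.32 = 0.5418688.
1973 × 0.5418688 = 1069.1071424 ≈ 1069.

1069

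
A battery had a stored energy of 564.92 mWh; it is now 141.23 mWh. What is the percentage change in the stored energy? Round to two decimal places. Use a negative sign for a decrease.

Change: 141.23 − 564.92 = -423.69.
Relative to the original: -423.69 ÷ 564.92 = -75.00%.

-75.00%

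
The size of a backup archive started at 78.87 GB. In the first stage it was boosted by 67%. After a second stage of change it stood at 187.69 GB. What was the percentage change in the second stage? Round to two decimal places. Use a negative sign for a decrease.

After the first stage: 78.87 × 1.67 = 131.7129.
Second-stage multiplier: 187.69 ÷ 131.7129 ≈ 1.424993.
That is a change of 42.50%.

42.50%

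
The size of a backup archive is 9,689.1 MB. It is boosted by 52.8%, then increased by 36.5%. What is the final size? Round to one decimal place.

52.8% increase: 9,689.1 × 1.528 = 14804.9448.
After the 36.5% increase: 14804.9448 × 1.365 = 20208.749652 ≈ 20,208.7.

20,208.7 MB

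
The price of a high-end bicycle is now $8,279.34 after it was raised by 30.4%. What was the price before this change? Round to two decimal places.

The overall multiplier applied was 1.304.
So the original price was $8,279.34 ÷ 1.304 ≈ $6,349.19.

$6,349.19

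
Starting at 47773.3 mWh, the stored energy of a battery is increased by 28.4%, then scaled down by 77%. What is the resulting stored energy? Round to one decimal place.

14108.4 mWh

28.4% increase: 47773.3 × 1.284 = 61340.9172.
Apply the 77% decrease: 61340.9172 × 0.23 = 14108.410956 ≈ 14108.4.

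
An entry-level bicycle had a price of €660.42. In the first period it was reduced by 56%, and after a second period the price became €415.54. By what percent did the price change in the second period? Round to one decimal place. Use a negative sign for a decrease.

After the first period: €660.42 × 0.44 = €290.5848.
Second-period multiplier: €415.54 ÷ €290.5848 ≈ 1.43001.
That is a change of 43.0%.

43.0%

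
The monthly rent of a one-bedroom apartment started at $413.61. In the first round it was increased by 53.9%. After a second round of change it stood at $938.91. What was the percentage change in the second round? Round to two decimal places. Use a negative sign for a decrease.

47.50%

After the first round: $413.61 × 1.539 = $636.54579.
Second-round multiplier: $938.91 ÷ $636.54579 ≈ 1.475008.
That is a change of 47.50%.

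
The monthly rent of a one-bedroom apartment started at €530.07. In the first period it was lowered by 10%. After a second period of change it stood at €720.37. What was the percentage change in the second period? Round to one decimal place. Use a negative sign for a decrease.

51.0%

After the first period: €530.07 × 0.9 = €477.063.
Second-period multiplier: €720.37 ÷ €477.063 ≈ 1.51001.
That is a change of 51.0%.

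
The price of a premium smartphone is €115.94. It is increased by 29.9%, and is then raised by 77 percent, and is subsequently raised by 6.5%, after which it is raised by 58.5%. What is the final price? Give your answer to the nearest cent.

Each change multiplies by a factor: 1.299 × 1.77 × 1.065 × 1.585 = 3.88115772075.
€115.94 × 3.88115772075 = €449.981426143755 ≈ €449.98.

€449.98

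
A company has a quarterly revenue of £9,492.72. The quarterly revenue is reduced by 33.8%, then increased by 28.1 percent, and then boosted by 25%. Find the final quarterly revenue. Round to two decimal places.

33.8% decrease: £9,492.72 × 0.662 = £6284.18064.
After the 28.1% increase: £6284.18064 × 1.281 = £8050.03539984.
25% increase: £8050.03539984 × 1.25 = £10062.5442498 ≈ £10,062.54.

£10,062.54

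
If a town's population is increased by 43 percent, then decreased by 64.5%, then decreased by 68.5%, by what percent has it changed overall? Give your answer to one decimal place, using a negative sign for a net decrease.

-84.0%

The combined multiplier is 1.43 × 0.355 × 0.315 = 0.15990975.
That corresponds to a decrease of 84.0%.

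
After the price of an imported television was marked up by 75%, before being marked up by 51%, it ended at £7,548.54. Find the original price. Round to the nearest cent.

The overall multiplier applied was 1.75 × 1.51 = 2.6425.
So the original price was £7,548.54 ÷ 2.6425 ≈ £2,856.59.

£2,856.59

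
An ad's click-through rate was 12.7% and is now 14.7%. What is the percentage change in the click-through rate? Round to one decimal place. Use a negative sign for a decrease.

15.7%

The change is 14.7 − 12.7 = 2.0 percentage points.
Relative to the original 12.7%, that is 2.0 ÷ 12.7 ≈ 15.7%.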